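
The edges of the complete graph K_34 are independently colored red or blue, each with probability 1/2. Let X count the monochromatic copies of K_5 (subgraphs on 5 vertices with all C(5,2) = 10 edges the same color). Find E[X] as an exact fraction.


Let X = Σ_S X_S over the C(34, 5) = 278256 subsets S of size 5, where X_S = 1 if the K_5 on S is monochromatic.
For a fixed S, the K_5 on S has C(5, 2) = 10 edges. P[all 10 edges red] = (1/2)^10, and likewise for blue, so P[monochromatic] = 2·(1/2)^10 = 2^{1 − 10} = 1/512.
By linearity: E[X] = C(34, 5) · 2^{1 − 10} = 278256 · 1/512 = 17391/32.
Numerically: E[X] ≈ 543.469.

E[X] = C(34,5)·2^(1−C(5,2)) = 17391/32 ≈ 543.469.


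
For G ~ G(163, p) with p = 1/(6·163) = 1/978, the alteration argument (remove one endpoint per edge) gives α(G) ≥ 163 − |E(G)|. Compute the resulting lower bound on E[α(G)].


E[|E(G)|] = C(163, 2)·p = 13203 · (1/978) = 27/2.
E[α(G)] ≥ n − E[|E(G)|] = 163 − 27/2 = 299/2.
Numerically: ≈ 149.500000.
(This is only a lower bound; the true E[α(G)] may be larger.)

E[α(G)] ≥ 299/2 ≈ 149.500000.


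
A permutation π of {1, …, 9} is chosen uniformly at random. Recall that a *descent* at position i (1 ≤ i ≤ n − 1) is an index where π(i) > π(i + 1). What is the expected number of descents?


Write X = Σ X_I over i = 1, …, 8, with X_I the indicator of one descent.
There are 8 indicators.
For each fixed i, the pair (π(i), π(i+1)) is a uniformly random ordered pair of distinct values from {1, …, 9}; by symmetry P[π(i) > π(i+1)] = 1/2.
By linearity: E[X] = 8 · (1/2) = (9 − 1) · (1/2) = 4 ≈ 4.00000.

E[X] = 4 = 4.00000.


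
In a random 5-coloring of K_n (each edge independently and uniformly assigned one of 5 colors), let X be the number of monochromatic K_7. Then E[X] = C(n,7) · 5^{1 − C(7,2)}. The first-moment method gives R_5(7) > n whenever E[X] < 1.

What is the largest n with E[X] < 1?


We need C(n, 7) · 5^{1 − 21} < 1, i.e. C(n, 7) < 5^{21 − 1} = 95367431640625.
Check values of n near the boundary:
  n = 335: C(335, 7) = 88202498238195; 88202498238195 < 95367431640625? YES
  n = 336: C(336, 7) = 90079147136880; 90079147136880 < 95367431640625? YES
  n = 337: C(337, 7) = 91989916924632; 91989916924632 < 95367431640625? YES
  n = 338: C(338, 7) = 93935323022736; 93935323022736 < 95367431640625? YES
  n = 339: C(339, 7) = 95915887062372; 95915887062372 < 95367431640625? NO
  n = 340: C(340, 7) = 97932136940560; 97932136940560 < 95367431640625? NO
The largest n with C(n, 7) < 95367431640625 is n = 338 (where E[X] = 93935323022736/95367431640625 ≈ 0.9850). Hence R_5(7) > 338, i.e. R_5(7) ≥ 339.

Largest n = 338; hence R_5(7) > 338.


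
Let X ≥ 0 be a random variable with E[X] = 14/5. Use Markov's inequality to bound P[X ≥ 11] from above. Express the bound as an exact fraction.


μ = E[X] = 14/5, a = 11.
Markov: P[X ≥ 11] ≤ μ/a = (14/5)/11 = 14/55.
Numerically: ≈ 0.254545.
(Since a = 11 > μ = 2.800000, the bound 14/55 is < 1 and informative.)

P[X ≥ 11] ≤ 14/55 ≈ 0.254545.


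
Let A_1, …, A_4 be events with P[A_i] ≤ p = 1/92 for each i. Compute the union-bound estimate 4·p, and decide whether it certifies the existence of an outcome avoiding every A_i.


Union bound: P[∪_{i=1}^{4} A_i] ≤ Σ_i P[A_i] ≤ 4·p = 4·(1/92) = 1/23.
Numerically: 1/23 ≈ 0.0434783.
Is 1/23 < 1? YES.
Since P[∪ A_i] ≤ 1/23 < 1, the complement has P[∩ A_i^c] ≥ 1 − 1/23 = 22/23 > 0, so some outcome avoids every A_i.

4·p = 1/23 ≈ 0.0434783; existence CERTIFIED by the union bound.


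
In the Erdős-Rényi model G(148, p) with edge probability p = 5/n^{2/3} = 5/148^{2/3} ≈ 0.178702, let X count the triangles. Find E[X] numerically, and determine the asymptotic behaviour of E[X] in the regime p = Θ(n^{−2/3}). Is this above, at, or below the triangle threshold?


Number of potential triangles: C(148, 3) = 529396.
Each occurs with probability p³ ≈ (0.178702)³ ≈ 5.70672023e-03.
By linearity: E[X] = C(148, 3)·p³ ≈ 529396 · 5.70672023e-03 ≈ 3021.114865.
Since α = 2/3 < 1, p = c/n^{2/3} ≫ 1/n is above the triangle threshold p ~ 1/n. Asymptotically E[X] ~ (c³/6)·n^{3(1−α)} = (5³/6)·n^{1} → ∞; triangles are abundant w.h.p.

E[X] ≈ 3021.114865; in regime p = Θ(1/n^{2/3}) E[X] diverges (above the triangle threshold p ~ 1/n).


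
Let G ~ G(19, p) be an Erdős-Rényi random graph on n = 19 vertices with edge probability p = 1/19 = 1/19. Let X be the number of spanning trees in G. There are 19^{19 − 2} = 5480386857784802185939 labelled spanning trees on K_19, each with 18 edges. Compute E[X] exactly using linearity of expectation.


K_19 has 19^{19 − 2} = 5480386857784802185939 labelled spanning trees.
For each such spanning tree H, let X_H = 1 if all 18 edges of H are present in G. Then P[X_H = 1] = p^{18} = (1/19)^{18} = 1/104127350297911241532841.
By linearity: E[X] = Σ_H E[X_H] = 5480386857784802185939 · p^{18} = 5480386857784802185939 · 1/104127350297911241532841 = 1/19.
Numerically: E[X] ≈ 0.05263.

E[X] = 5480386857784802185939 · (1/19)^{18} = 1/19 ≈ 0.05263.


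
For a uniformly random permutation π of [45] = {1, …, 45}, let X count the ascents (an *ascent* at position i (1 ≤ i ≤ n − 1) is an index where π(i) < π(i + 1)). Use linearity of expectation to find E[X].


Write X = Σ X_I over i = 1, …, 44, with X_I the indicator of one ascent.
There are 44 indicators.
For each fixed i, the pair (π(i), π(i+1)) is a uniformly random ordered pair of distinct values from {1, …, 45}; by symmetry P[π(i) < π(i+1)] = 1/2.
By linearity: E[X] = 44 · (1/2) = (45 − 1) · (1/2) = 22 ≈ 22.000000.

E[X] = 22 = 22.000000.


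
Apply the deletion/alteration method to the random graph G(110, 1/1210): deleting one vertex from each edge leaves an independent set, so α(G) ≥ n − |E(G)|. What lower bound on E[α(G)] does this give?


E[|E(G)|] = C(110, 2)·p = 5995 · (1/1210) = 109/22.
E[α(G)] ≥ n − E[|E(G)|] = 110 − 109/22 = 2311/22.
Numerically: ≈ 105.045.
(This is only a lower bound; the true E[α(G)] may be larger.)

E[α(G)] ≥ 2311/22 ≈ 105.045.


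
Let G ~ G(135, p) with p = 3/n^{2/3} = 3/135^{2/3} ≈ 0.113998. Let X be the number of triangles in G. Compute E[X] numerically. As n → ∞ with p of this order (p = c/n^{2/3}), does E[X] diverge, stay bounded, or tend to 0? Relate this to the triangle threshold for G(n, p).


Number of potential triangles: C(135, 3) = 400995.
Each occurs with probability p³ ≈ (0.113998)³ ≈ 1.48148148e-03.
By linearity: E[X] = C(135, 3)·p³ ≈ 400995 · 1.48148148e-03 ≈ 594.066667.
Since α = 2/3 < 1, p = c/n^{2/3} ≫ 1/n is above the triangle threshold p ~ 1/n. Asymptotically E[X] ~ (c³/6)·n^{3(1−α)} = (3³/6)·n^{1} → ∞; triangles are abundant w.h.p.

E[X] ≈ 594.066667; in regime p = Θ(1/n^{2/3}) E[X] diverges (above the triangle threshold p ~ 1/n).


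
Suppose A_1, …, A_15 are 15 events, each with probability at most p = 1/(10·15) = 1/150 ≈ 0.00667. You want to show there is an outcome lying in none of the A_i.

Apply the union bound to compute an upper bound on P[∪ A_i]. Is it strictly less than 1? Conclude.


Union bound: P[∪_{i=1}^{15} A_i] ≤ Σ_i P[A_i] ≤ 15·p = 15·(1/150) = 1/10.
Numerically: 1/10 ≈ 0.10000.
Is 1/10 < 1? YES.
Since P[∪ A_i] ≤ 1/10 < 1, the complement has P[∩ A_i^c] ≥ 1 − 1/10 = 9/10 > 0, so some outcome avoids every A_i.

15·p = 1/10 ≈ 0.10000; existence CERTIFIED by the union bound.


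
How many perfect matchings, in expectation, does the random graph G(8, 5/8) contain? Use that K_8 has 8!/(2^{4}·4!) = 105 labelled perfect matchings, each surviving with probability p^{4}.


K_8 has 8!/(2^{4}·4!) = 105 labelled perfect matchings.
For each such perfect matching H, let X_H = 1 if all 4 edges of H are present in G. Then P[X_H = 1] = p^{4} = (5/8)^{4} = 625/4096.
By linearity: E[X] = Σ_H E[X_H] = 105 · p^{4} = 105 · 625/4096 = 65625/4096.
Numerically: E[X] ≈ 16.0217.

E[X] = 105 · (5/8)^{4} = 65625/4096 ≈ 16.0217.


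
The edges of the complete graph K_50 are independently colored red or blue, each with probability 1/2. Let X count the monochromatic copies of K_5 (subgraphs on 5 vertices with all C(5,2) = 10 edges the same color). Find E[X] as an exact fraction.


Let X = Σ_S X_S over the C(50, 5) = 2118760 subsets S of size 5, where X_S = 1 if the K_5 on S is monochromatic.
For a fixed S, the K_5 on S has C(5, 2) = 10 edges. P[all 10 edges red] = (1/2)^10, and likewise for blue, so P[monochromatic] = 2·(1/2)^10 = 2^{1 − 10} = 1/512.
Summing: E[X] = C(50, 5) · 2^{1 − 10} = 2118760 · 1/512 = 264845/64.
Numerically: E[X] ≈ 4138.20312.

E[X] = C(50,5)·2^(1−C(5,2)) = 264845/64 ≈ 4138.20312.


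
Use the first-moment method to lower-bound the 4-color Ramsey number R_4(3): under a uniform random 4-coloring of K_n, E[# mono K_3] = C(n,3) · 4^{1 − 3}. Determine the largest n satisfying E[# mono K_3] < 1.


We need C(n, 3) · 4^{1 − 3} < 1, i.e. C(n, 3) < 4^{3 − 1} = 16.
Check values of n near the boundary:
  n = 3: C(3, 3) = 1; 1 < 16? YES
  n = 4: C(4, 3) = 4; 4 < 16? YES
  n = 5: C(5, 3) = 10; 10 < 16? YES
  n = 6: C(6, 3) = 20; 20 < 16? NO
  n = 7: C(7, 3) = 35; 35 < 16? NO
  n = 8: C(8, 3) = 56; 56 < 16? NO
The largest n with C(n, 3) < 16 is n = 5 (where E[X] = 5/8 ≈ 0.6250000). Hence R_4(3) > 5, i.e. R_4(3) ≥ 6.

Largest n = 5; hence R_4(3) > 5.


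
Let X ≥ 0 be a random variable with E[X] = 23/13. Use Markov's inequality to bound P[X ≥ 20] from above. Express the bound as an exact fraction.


μ = E[X] = 23/13, a = 20.
Markov: P[X ≥ 20] ≤ μ/a = (23/13)/20 = 23/260.
Numerically: ≈ 0.088.
(Since a = 20 > μ = 1.769, the bound 23/260 is < 1 and informative.)

P[X ≥ 20] ≤ 23/260 ≈ 0.088.


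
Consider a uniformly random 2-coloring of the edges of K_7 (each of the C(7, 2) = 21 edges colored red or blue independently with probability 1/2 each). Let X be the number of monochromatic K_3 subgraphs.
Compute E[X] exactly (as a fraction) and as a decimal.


Let X = Σ_S X_S over the C(7, 3) = 35 subsets S of size 3, where X_S = 1 if the K_3 on S is monochromatic.
For a fixed S, the K_3 on S has C(3, 2) = 3 edges. P[all 3 edges red] = (1/2)^3, and likewise for blue, so P[monochromatic] = 2·(1/2)^3 = 2^{1 − 3} = 1/4.
By linearity: E[X] = C(7, 3) · 2^{1 − 3} = 35 · 1/4 = 35/4.
Numerically: E[X] ≈ 8.750000.

E[X] = C(7,3)·2^(1−C(3,2)) = 35/4 ≈ 8.750000.


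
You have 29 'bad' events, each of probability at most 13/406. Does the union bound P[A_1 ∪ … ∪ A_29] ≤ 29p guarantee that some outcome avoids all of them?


Union bound: P[∪_{i=1}^{29} A_i] ≤ Σ_i P[A_i] ≤ 29·p = 29·(13/406) = 13/14.
Numerically: 13/14 ≈ 0.92857.
Is 13/14 < 1? YES.
Since P[∪ A_i] ≤ 13/14 < 1, the complement has P[∩ A_i^c] ≥ 1 − 13/14 = 1/14 > 0, so some outcome avoids every A_i.

29·p = 13/14 ≈ 0.92857; existence CERTIFIED by the union bound.


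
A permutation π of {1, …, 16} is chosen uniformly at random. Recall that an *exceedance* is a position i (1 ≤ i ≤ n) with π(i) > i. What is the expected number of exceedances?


Write X = Σ_{i=1}^{16} X_i, where X_i = 1_{π(i) > i}.
For each fixed i, π(i) is uniform over {1, …, 16} (marginal of a uniform permutation), so P[π(i) > i] = (n − i)/n. Summing: Σ_{i=1}^{16} (n − i)/n = (0 + 1 + … + 15)/16 = 16(16 − 1)/(2·16) = (16 − 1)/2.
Hence E[X] = Σ_{i=1}^{16} (16 − i)/16 = 15/2 ≈ 7.5000.

E[X] = 15/2 = 7.5000.


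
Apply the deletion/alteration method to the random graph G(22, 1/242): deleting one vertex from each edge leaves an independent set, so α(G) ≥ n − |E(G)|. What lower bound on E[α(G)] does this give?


E[|E(G)|] = C(22, 2)·p = 231 · (1/242) = 21/22.
E[α(G)] ≥ n − E[|E(G)|] = 22 − 21/22 = 463/22.
Numerically: ≈ 21.045455.
(This is only a lower bound; the true E[α(G)] may be larger.)

E[α(G)] ≥ 463/22 ≈ 21.045455.


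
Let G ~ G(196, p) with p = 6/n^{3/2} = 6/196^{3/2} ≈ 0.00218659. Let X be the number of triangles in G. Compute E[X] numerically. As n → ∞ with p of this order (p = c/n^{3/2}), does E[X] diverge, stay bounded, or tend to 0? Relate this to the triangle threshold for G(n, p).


Number of potential triangles: C(196, 3) = 1235780.
Each occurs with probability p³ ≈ (0.00218659)³ ≈ 1.04544558e-08.
By linearity: E[X] = C(196, 3)·p³ ≈ 1235780 · 1.04544558e-08 ≈ 0.012919.
Since α = 3/2 > 1, p = c/n^{3/2} = o(1/n) is below the triangle threshold p ~ 1/n. Asymptotically E[X] ~ (c³/6)·n^{3(1−α)} = (6³/6)·n^{-1.5} → 0, so by Markov's inequality G has no triangles w.h.p.

E[X] ≈ 0.012919; in regime p = Θ(1/n^{3/2}) E[X] tends to 0 (below the triangle threshold p ~ 1/n).


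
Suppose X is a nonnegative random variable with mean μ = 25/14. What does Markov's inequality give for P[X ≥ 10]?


μ = E[X] = 25/14, a = 10.
Markov: P[X ≥ 10] ≤ μ/a = (25/14)/10 = 5/28.
Numerically: ≈ 0.179.
(Since a = 10 > μ = 1.786, the bound 5/28 is < 1 and informative.)

P[X ≥ 10] ≤ 5/28 ≈ 0.179.


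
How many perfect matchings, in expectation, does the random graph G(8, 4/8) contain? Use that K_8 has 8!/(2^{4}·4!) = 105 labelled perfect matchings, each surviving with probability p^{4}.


K_8 has 8!/(2^{4}·4!) = 105 labelled perfect matchings.
For each such perfect matching H, let X_H = 1 if all 4 edges of H are present in G. Then P[X_H = 1] = p^{4} = (1/2)^{4} = 1/16.
Summing the indicators: E[X] = Σ_H E[X_H] = 105 · p^{4} = 105 · 1/16 = 105/16.
Numerically: E[X] ≈ 6.56.

E[X] = 105 · (1/2)^{4} = 105/16 ≈ 6.56.


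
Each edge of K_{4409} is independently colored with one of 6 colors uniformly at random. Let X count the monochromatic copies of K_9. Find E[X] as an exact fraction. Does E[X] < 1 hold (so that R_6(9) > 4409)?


E[X] = C(4409, 9) · 6^{1 − 36} = 1720875732988608787686577131 · 6^{−35} = 1720875732988608787686577131/1719070799748422591028658176.
As a reduced fraction: E[X] = 573625244329536262562192377/573023599916140863676219392 ≈ 1.0010499.
Is E[X] < 1? NO.
Since E[X] ≥ 1, the first-moment bound is inconclusive at n = 4409; it does NOT by itself certify R_6(9) > 4409.

E[X] = 573625244329536262562192377/573023599916140863676219392 ≈ 1.0010499; E[X] ≥ 1; first-moment method inconclusive here.


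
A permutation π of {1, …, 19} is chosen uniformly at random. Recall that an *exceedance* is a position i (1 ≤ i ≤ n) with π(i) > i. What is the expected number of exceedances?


Write X = Σ_{i=1}^{19} X_i, where X_i = 1_{π(i) > i}.
For each fixed i, π(i) is uniform over {1, …, 19} (marginal of a uniform permutation), so P[π(i) > i] = (n − i)/n. Summing: Σ_{i=1}^{19} (n − i)/n = (0 + 1 + … + 18)/19 = 19(19 − 1)/(2·19) = (19 − 1)/2.
Hence E[X] = Σ_{i=1}^{19} (19 − i)/19 = 9 ≈ 9.00000.

E[X] = 9 = 9.00000.


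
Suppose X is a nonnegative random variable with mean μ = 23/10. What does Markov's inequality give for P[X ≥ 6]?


μ = E[X] = 23/10, a = 6.
Markov: P[X ≥ 6] ≤ μ/a = (23/10)/6 = 23/60.
Numerically: ≈ 0.3833.
(Since a = 6 > μ = 2.3000, the bound 23/60 is < 1 and informative.)

P[X ≥ 6] ≤ 23/60 ≈ 0.3833.


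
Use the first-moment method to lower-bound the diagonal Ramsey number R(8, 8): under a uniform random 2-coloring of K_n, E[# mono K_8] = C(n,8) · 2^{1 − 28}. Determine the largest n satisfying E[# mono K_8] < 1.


We need C(n, 8) · 2^{1 − 28} < 1, i.e. C(n, 8) < 2^{28 − 1} = 134217728.
Check values of n near the boundary:
  n = 41: C(41, 8) = 95548245; 95548245 < 134217728? YES
  n = 42: C(42, 8) = 118030185; 118030185 < 134217728? YES
  n = 43: C(43, 8) = 145008513; 145008513 < 134217728? NO
The largest n with C(n, 8) < 134217728 is n = 42 (where E[X] = 118030185/134217728 ≈ 0.87939). Hence R(8, 8) > 42, i.e. R(8, 8) ≥ 43.

Largest n = 42; hence R(8, 8) > 42.


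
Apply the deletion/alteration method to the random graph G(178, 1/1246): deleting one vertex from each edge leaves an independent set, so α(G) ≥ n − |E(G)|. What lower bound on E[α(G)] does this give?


E[|E(G)|] = C(178, 2)·p = 15753 · (1/1246) = 177/14.
E[α(G)] ≥ n − E[|E(G)|] = 178 − 177/14 = 2315/14.
Numerically: ≈ 165.357143.
(This is only a lower bound; the true E[α(G)] may be larger.)

E[α(G)] ≥ 2315/14 ≈ 165.357143.


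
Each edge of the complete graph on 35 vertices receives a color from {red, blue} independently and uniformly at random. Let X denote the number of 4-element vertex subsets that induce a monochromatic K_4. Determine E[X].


Let X = Σ_S X_S over the C(35, 4) = 52360 subsets S of size 4, where X_S = 1 if the K_4 on S is monochromatic.
For a fixed S, the K_4 on S has C(4, 2) = 6 edges. P[all 6 edges red] = (1/2)^6, and likewise for blue, so P[monochromatic] = 2·(1/2)^6 = 2^{1 − 6} = 1/32.
Summing: E[X] = C(35, 4) · 2^{1 − 6} = 52360 · 1/32 = 6545/4.
Numerically: E[X] ≈ 1636.2500.

E[X] = C(35,4)·2^(1−C(4,2)) = 6545/4 ≈ 1636.2500.


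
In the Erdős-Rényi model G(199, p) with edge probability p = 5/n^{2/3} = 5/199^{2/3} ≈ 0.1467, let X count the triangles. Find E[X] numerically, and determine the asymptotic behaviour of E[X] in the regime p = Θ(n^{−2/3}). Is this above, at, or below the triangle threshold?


Number of potential triangles: C(199, 3) = 1293699.
Each occurs with probability p³ ≈ (0.1467)³ ≈ 3.156486e-03.
By linearity: E[X] = C(199, 3)·p³ ≈ 1293699 · 3.156486e-03 ≈ 4083.5427.
Since α = 2/3 < 1, p = c/n^{2/3} ≫ 1/n is above the triangle threshold p ~ 1/n. Asymptotically E[X] ~ (c³/6)·n^{3(1−α)} = (5³/6)·n^{1} → ∞; triangles are abundant w.h.p.

E[X] ≈ 4083.5427; in regime p = Θ(1/n^{2/3}) E[X] diverges (above the triangle threshold p ~ 1/n).


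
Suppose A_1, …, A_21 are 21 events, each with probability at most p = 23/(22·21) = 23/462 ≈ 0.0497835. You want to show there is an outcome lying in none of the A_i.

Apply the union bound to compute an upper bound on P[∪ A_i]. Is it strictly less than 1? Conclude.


Union bound: P[∪_{i=1}^{21} A_i] ≤ Σ_i P[A_i] ≤ 21·p = 21·(23/462) = 23/22.
Numerically: 23/22 ≈ 1.0454545.
Is 23/22 < 1? NO.
Since the bound 23/22 is ≥ 1, the union bound is uninformative here; it does NOT by itself certify existence.

21·p = 23/22 ≈ 1.0454545; existence NOT certified by the union bound.


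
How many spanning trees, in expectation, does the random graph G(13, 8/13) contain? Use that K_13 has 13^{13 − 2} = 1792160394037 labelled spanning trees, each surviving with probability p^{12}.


K_13 has 13^{13 − 2} = 1792160394037 labelled spanning trees.
For each such spanning tree H, let X_H = 1 if all 12 edges of H are present in G. Then P[X_H = 1] = p^{12} = (8/13)^{12} = 68719476736/23298085122481.
By linearity: E[X] = Σ_H E[X_H] = 1792160394037 · p^{12} = 1792160394037 · 68719476736/23298085122481 = 68719476736/13.
Numerically: E[X] ≈ 5.28611e+09.

E[X] = 1792160394037 · (8/13)^{12} = 68719476736/13 ≈ 5.28611e+09.


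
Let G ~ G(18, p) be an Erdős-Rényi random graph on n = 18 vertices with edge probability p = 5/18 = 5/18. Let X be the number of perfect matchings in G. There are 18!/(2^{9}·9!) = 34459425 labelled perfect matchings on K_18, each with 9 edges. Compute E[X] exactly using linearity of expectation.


K_18 has 18!/(2^{9}·9!) = 34459425 labelled perfect matchings.
For each such perfect matching H, let X_H = 1 if all 9 edges of H are present in G. Then P[X_H = 1] = p^{9} = (5/18)^{9} = 1953125/198359290368.
By linearity: E[X] = Σ_H E[X_H] = 34459425 · p^{9} = 34459425 · 1953125/198359290368 = 830908203125/2448880128.
Numerically: E[X] ≈ 339.

E[X] = 34459425 · (5/18)^{9} = 830908203125/2448880128 ≈ 339.


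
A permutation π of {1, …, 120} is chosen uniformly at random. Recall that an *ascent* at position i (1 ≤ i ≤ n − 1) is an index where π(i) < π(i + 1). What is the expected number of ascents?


Write X = Σ X_I over i = 1, …, 119, with X_I the indicator of one ascent.
There are 119 indicators.
For each fixed i, the pair (π(i), π(i+1)) is a uniformly random ordered pair of distinct values from {1, …, 120}; by symmetry P[π(i) < π(i+1)] = 1/2.
By linearity: E[X] = 119 · (1/2) = (120 − 1) · (1/2) = 119/2 ≈ 59.5000.

E[X] = 119/2 = 59.5000.


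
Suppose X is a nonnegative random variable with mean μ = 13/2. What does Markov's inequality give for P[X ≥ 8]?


μ = E[X] = 13/2, a = 8.
Markov: P[X ≥ 8] ≤ μ/a = (13/2)/8 = 13/16.
Numerically: ≈ 0.8125.
(Since a = 8 > μ = 6.5000, the bound 13/16 is < 1 and informative.)

P[X ≥ 8] ≤ 13/16 ≈ 0.8125.


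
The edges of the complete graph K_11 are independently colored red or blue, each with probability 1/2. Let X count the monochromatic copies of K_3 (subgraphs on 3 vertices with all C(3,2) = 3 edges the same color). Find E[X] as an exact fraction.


Let X = Σ_S X_S over the C(11, 3) = 165 subsets S of size 3, where X_S = 1 if the K_3 on S is monochromatic.
For a fixed S, the K_3 on S has C(3, 2) = 3 edges. P[all 3 edges red] = (1/2)^3, and likewise for blue, so P[monochromatic] = 2·(1/2)^3 = 2^{1 − 3} = 1/4.
By linearity: E[X] = C(11, 3) · 2^{1 − 3} = 165 · 1/4 = 165/4.
Numerically: E[X] ≈ 41.250.

E[X] = C(11,3)·2^(1−C(3,2)) = 165/4 ≈ 41.250.


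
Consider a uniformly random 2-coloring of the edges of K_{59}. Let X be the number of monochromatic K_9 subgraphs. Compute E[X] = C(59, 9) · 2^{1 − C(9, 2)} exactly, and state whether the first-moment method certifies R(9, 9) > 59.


E[X] = C(59, 9) · 2^{1 − 36} = 12565671261 · 2^{−35} = 12565671261/34359738368.
As a reduced fraction: E[X] = 12565671261/34359738368 ≈ 0.365709.
Is E[X] < 1? YES.
Since E[X] < 1, there exists a 2-coloring of K_{59} with no monochromatic K_9; hence R(9, 9) > 59.

E[X] = 12565671261/34359738368 ≈ 0.365709; E[X] < 1, so R(9, 9) > 59.


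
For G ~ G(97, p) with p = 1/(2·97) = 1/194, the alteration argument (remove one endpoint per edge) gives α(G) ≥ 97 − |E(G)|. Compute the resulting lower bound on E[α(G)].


E[|E(G)|] = C(97, 2)·p = 4656 · (1/194) = 24.
E[α(G)] ≥ n − E[|E(G)|] = 97 − 24 = 73.
Numerically: ≈ 73.0000.
(This is only a lower bound; the true E[α(G)] may be larger.)

E[α(G)] ≥ 73 ≈ 73.0000.


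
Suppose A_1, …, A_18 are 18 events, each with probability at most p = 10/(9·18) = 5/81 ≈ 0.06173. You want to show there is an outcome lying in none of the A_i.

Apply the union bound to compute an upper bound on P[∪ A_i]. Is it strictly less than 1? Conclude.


Union bound: P[∪_{i=1}^{18} A_i] ≤ Σ_i P[A_i] ≤ 18·p = 18·(5/81) = 10/9.
Numerically: 10/9 ≈ 1.11111.
Is 10/9 < 1? NO.
Since the bound 10/9 is ≥ 1, the union bound is uninformative here; it does NOT by itself certify existence.

18·p = 10/9 ≈ 1.11111; existence NOT certified by the union bound.


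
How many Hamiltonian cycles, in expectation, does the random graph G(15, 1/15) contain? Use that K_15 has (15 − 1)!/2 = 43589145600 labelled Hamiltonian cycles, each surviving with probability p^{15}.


K_15 has (15 − 1)!/2 = 43589145600 labelled Hamiltonian cycles.
For each such Hamiltonian cycle H, let X_H = 1 if all 15 edges of H are present in G. Then P[X_H = 1] = p^{15} = (1/15)^{15} = 1/437893890380859375.
By linearity: E[X] = Σ_H E[X_H] = 43589145600 · p^{15} = 43589145600 · 1/437893890380859375 = 7175168/72081298828125.
Numerically: E[X] ≈ 9.95427e-08.

E[X] = 43589145600 · (1/15)^{15} = 7175168/72081298828125 ≈ 9.95427e-08.


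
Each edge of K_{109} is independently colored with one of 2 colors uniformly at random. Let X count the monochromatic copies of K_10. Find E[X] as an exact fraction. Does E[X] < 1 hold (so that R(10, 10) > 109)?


E[X] = C(109, 10) · 2^{1 − 45} = 42634215112710 · 2^{−44} = 42634215112710/17592186044416.
As a reduced fraction: E[X] = 21317107556355/8796093022208 ≈ 2.42347.
Is E[X] < 1? NO.
Since E[X] ≥ 1, the first-moment bound is inconclusive at n = 109; it does NOT by itself certify R(10, 10) > 109.

E[X] = 21317107556355/8796093022208 ≈ 2.42347; E[X] ≥ 1; first-moment method inconclusive here.


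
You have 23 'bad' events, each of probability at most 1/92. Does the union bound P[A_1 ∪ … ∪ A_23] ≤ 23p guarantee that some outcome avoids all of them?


Union bound: P[∪_{i=1}^{23} A_i] ≤ Σ_i P[A_i] ≤ 23·p = 23·(1/92) = 1/4.
Numerically: 1/4 ≈ 0.250000.
Is 1/4 < 1? YES.
Since P[∪ A_i] ≤ 1/4 < 1, the complement has P[∩ A_i^c] ≥ 1 − 1/4 = 3/4 > 0, so some outcome avoids every A_i.

23·p = 1/4 ≈ 0.250000; existence CERTIFIED by the union bound.


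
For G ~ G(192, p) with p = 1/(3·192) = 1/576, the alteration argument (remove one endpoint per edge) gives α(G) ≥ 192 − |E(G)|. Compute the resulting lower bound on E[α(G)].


E[|E(G)|] = C(192, 2)·p = 18336 · (1/576) = 191/6.
E[α(G)] ≥ n − E[|E(G)|] = 192 − 191/6 = 961/6.
Numerically: ≈ 160.166667.
(This is only a lower bound; the true E[α(G)] may be larger.)

E[α(G)] ≥ 961/6 ≈ 160.166667.


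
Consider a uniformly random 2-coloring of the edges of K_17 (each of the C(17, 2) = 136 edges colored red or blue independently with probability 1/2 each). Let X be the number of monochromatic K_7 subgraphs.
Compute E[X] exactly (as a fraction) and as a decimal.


Let X = Σ_S X_S over the C(17, 7) = 19448 subsets S of size 7, where X_S = 1 if the K_7 on S is monochromatic.
For a fixed S, the K_7 on S has C(7, 2) = 21 edges. P[all 21 edges red] = (1/2)^21, and likewise for blue, so P[monochromatic] = 2·(1/2)^21 = 2^{1 − 21} = 1/1048576.
By linearity: E[X] = C(17, 7) · 2^{1 − 21} = 19448 · 1/1048576 = 2431/131072.
Numerically: E[X] ≈ 0.01855.

E[X] = C(17,7)·2^(1−C(7,2)) = 2431/131072 ≈ 0.01855.


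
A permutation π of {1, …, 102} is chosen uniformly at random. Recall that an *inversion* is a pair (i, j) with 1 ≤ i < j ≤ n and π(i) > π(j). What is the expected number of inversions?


Write X = Σ X_I over the C(102, 2) = 5151 pairs i < j, with X_I the indicator of one inversion.
There are 5151 indicators.
For each fixed pair i < j, the values π(i) and π(j) are two distinct elements of {1, …, 102} in uniformly random order; by symmetry P[π(i) > π(j)] = 1/2.
By linearity: E[X] = 5151 · (1/2) = C(102, 2) · (1/2) = 5151/2 = 5151/2 ≈ 2575.500000.

E[X] = 5151/2 = 2575.500000.


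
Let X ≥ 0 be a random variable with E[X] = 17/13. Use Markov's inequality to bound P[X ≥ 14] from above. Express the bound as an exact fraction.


μ = E[X] = 17/13, a = 14.
Markov: P[X ≥ 14] ≤ μ/a = (17/13)/14 = 17/182.
Numerically: ≈ 0.0934.
(Since a = 14 > μ = 1.3077, the bound 17/182 is < 1 and informative.)

P[X ≥ 14] ≤ 17/182 ≈ 0.0934.


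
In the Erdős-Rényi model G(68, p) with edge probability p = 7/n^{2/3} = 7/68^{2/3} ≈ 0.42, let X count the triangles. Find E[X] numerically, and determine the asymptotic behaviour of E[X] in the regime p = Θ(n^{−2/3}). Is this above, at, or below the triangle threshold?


Number of potential triangles: C(68, 3) = 50116.
Each occurs with probability p³ ≈ (0.42)³ ≈ 7.41782e-02.
By linearity: E[X] = C(68, 3)·p³ ≈ 50116 · 7.41782e-02 ≈ 3717.515.
Since α = 2/3 < 1, p = c/n^{2/3} ≫ 1/n is above the triangle threshold p ~ 1/n. Asymptotically E[X] ~ (c³/6)·n^{3(1−α)} = (7³/6)·n^{1} → ∞; triangles are abundant w.h.p.

E[X] ≈ 3717.515; in regime p = Θ(1/n^{2/3}) E[X] diverges (above the triangle threshold p ~ 1/n).


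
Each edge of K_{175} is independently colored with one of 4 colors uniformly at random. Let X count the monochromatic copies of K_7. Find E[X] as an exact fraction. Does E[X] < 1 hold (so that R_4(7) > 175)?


E[X] = C(175, 7) · 4^{1 − 21} = 883208107275 · 4^{−20} = 883208107275/1099511627776.
As a reduced fraction: E[X] = 883208107275/1099511627776 ≈ 0.8033.
Is E[X] < 1? YES.
Since E[X] < 1, there exists a 4-coloring of K_{175} with no monochromatic K_7; hence R_4(7) > 175.

E[X] = 883208107275/1099511627776 ≈ 0.8033; E[X] < 1, so R_4(7) > 175.


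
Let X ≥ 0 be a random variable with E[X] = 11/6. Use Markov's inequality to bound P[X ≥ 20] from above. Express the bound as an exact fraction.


μ = E[X] = 11/6, a = 20.
Markov: P[X ≥ 20] ≤ μ/a = (11/6)/20 = 11/120.
Numerically: ≈ 0.091667.
(Since a = 20 > μ = 1.833333, the bound 11/120 is < 1 and informative.)

P[X ≥ 20] ≤ 11/120 ≈ 0.091667.


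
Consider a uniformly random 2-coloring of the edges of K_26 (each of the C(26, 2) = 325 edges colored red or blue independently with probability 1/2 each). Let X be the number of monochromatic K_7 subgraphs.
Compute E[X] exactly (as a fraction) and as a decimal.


Let X = Σ_S X_S over the C(26, 7) = 657800 subsets S of size 7, where X_S = 1 if the K_7 on S is monochromatic.
For a fixed S, the K_7 on S has C(7, 2) = 21 edges. P[all 21 edges red] = (1/2)^21, and likewise for blue, so P[monochromatic] = 2·(1/2)^21 = 2^{1 − 21} = 1/1048576.
By linearity of expectation: E[X] = C(26, 7) · 2^{1 − 21} = 657800 · 1/1048576 = 82225/131072.
Numerically: E[X] ≈ 0.627327.

E[X] = C(26,7)·2^(1−C(7,2)) = 82225/131072 ≈ 0.627327.


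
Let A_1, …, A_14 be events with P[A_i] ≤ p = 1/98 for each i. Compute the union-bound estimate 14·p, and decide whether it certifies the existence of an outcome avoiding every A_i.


Union bound: P[∪_{i=1}^{14} A_i] ≤ Σ_i P[A_i] ≤ 14·p = 14·(1/98) = 1/7.
Numerically: 1/7 ≈ 0.1429.
Is 1/7 < 1? YES.
Since P[∪ A_i] ≤ 1/7 < 1, the complement has P[∩ A_i^c] ≥ 1 − 1/7 = 6/7 > 0, so some outcome avoids every A_i.

14·p = 1/7 ≈ 0.1429; existence CERTIFIED by the union bound.


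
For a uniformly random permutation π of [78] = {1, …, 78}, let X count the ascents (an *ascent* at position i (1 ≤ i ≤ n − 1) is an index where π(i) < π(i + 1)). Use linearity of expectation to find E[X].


Write X = Σ X_I over i = 1, …, 77, with X_I the indicator of one ascent.
There are 77 indicators.
For each fixed i, the pair (π(i), π(i+1)) is a uniformly random ordered pair of distinct values from {1, …, 78}; by symmetry P[π(i) < π(i+1)] = 1/2.
By linearity: E[X] = 77 · (1/2) = (78 − 1) · (1/2) = 77/2 ≈ 38.50000.

E[X] = 77/2 = 38.50000.


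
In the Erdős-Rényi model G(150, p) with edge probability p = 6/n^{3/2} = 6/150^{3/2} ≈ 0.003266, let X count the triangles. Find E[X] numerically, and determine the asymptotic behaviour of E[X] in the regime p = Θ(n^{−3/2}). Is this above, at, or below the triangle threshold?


Number of potential triangles: C(150, 3) = 551300.
Each occurs with probability p³ ≈ (0.003266)³ ≈ 3.4837187e-08.
By linearity: E[X] = C(150, 3)·p³ ≈ 551300 · 3.4837187e-08 ≈ 0.01921.
Since α = 3/2 > 1, p = c/n^{3/2} = o(1/n) is below the triangle threshold p ~ 1/n. Asymptotically E[X] ~ (c³/6)·n^{3(1−α)} = (6³/6)·n^{-1.5} → 0, so by Markov's inequality G has no triangles w.h.p.

E[X] ≈ 0.01921; in regime p = Θ(1/n^{3/2}) E[X] tends to 0 (below the triangle threshold p ~ 1/n).


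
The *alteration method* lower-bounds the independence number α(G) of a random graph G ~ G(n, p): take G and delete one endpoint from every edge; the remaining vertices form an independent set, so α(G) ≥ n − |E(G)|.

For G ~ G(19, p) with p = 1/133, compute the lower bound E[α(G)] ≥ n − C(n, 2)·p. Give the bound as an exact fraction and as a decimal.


E[|E(G)|] = C(19, 2)·p = 171 · (1/133) = 9/7.
E[α(G)] ≥ n − E[|E(G)|] = 19 − 9/7 = 124/7.
Numerically: ≈ 17.714.
(This is only a lower bound; the true E[α(G)] may be larger.)

E[α(G)] ≥ 124/7 ≈ 17.714.


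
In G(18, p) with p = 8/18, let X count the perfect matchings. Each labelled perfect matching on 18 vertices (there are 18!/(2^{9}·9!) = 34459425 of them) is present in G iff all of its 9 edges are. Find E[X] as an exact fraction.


K_18 has 18!/(2^{9}·9!) = 34459425 labelled perfect matchings.
For each such perfect matching H, let X_H = 1 if all 9 edges of H are present in G. Then P[X_H = 1] = p^{9} = (4/9)^{9} = 262144/387420489.
By linearity: E[X] = Σ_H E[X_H] = 34459425 · p^{9} = 34459425 · 262144/387420489 = 111522611200/4782969.
Numerically: E[X] ≈ 2.33e+04.

E[X] = 34459425 · (4/9)^{9} = 111522611200/4782969 ≈ 2.33e+04.


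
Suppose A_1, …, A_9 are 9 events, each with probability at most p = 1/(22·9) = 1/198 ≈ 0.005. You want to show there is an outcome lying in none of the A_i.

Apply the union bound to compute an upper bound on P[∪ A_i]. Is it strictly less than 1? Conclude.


Union bound: P[∪_{i=1}^{9} A_i] ≤ Σ_i P[A_i] ≤ 9·p = 9·(1/198) = 1/22.
Numerically: 1/22 ≈ 0.045.
Is 1/22 < 1? YES.
Since P[∪ A_i] ≤ 1/22 < 1, the complement has P[∩ A_i^c] ≥ 1 − 1/22 = 21/22 > 0, so some outcome avoids every A_i.

9·p = 1/22 ≈ 0.045; existence CERTIFIED by the union bound.


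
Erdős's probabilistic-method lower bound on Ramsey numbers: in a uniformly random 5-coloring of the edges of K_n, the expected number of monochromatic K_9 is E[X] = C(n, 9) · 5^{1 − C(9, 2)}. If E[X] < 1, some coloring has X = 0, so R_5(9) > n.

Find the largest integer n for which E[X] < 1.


We need C(n, 9) · 5^{1 − 36} < 1, i.e. C(n, 9) < 5^{36 − 1} = 2910383045673370361328125.
Check values of n near the boundary:
  n = 2170: C(2170, 9) = 2891746779868845075610510; 2891746779868845075610510 < 2910383045673370361328125? YES
  n = 2171: C(2171, 9) = 2903784578674959601827205; 2903784578674959601827205 < 2910383045673370361328125? YES
  n = 2172: C(2172, 9) = 2915866900084148060642020; 2915866900084148060642020 < 2910383045673370361328125? NO
  n = 2173: C(2173, 9) = 2927993888115921319674265; 2927993888115921319674265 < 2910383045673370361328125? NO
  n = 2174: C(2174, 9) = 2940165687188920530702934; 2940165687188920530702934 < 2910383045673370361328125? NO
The largest n with C(n, 9) < 2910383045673370361328125 is n = 2171 (where E[X] = 580756915734991920365441/582076609134674072265625 ≈ 0.99773). Hence R_5(9) > 2171, i.e. R_5(9) ≥ 2172.

Largest n = 2171; hence R_5(9) > 2171.


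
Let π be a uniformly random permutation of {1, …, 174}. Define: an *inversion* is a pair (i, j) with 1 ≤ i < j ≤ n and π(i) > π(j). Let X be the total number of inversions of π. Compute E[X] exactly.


Write X = Σ X_I over the C(174, 2) = 15051 pairs i < j, with X_I the indicator of one inversion.
There are 15051 indicators.
For each fixed pair i < j, the values π(i) and π(j) are two distinct elements of {1, …, 174} in uniformly random order; by symmetry P[π(i) > π(j)] = 1/2.
By linearity: E[X] = 15051 · (1/2) = C(174, 2) · (1/2) = 15051/2 = 15051/2 ≈ 7525.500.

E[X] = 15051/2 = 7525.500.


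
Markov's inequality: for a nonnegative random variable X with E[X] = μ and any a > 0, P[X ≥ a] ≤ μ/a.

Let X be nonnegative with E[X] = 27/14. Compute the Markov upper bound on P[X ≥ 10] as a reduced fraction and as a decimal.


μ = E[X] = 27/14, a = 10.
Markov: P[X ≥ 10] ≤ μ/a = (27/14)/10 = 27/140.
Numerically: ≈ 0.19286.
(Since a = 10 > μ = 1.92857, the bound 27/140 is < 1 and informative.)

P[X ≥ 10] ≤ 27/140 ≈ 0.19286.


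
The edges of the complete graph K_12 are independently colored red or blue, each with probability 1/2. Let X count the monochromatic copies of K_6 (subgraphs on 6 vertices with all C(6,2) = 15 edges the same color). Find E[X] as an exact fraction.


Let X = Σ_S X_S over the C(12, 6) = 924 subsets S of size 6, where X_S = 1 if the K_6 on S is monochromatic.
For a fixed S, the K_6 on S has C(6, 2) = 15 edges. P[all 15 edges red] = (1/2)^15, and likewise for blue, so P[monochromatic] = 2·(1/2)^15 = 2^{1 − 15} = 1/16384.
By linearity of expectation: E[X] = C(12, 6) · 2^{1 − 15} = 924 · 1/16384 = 231/4096.
Numerically: E[X] ≈ 0.056.

E[X] = C(12,6)·2^(1−C(6,2)) = 231/4096 ≈ 0.056.


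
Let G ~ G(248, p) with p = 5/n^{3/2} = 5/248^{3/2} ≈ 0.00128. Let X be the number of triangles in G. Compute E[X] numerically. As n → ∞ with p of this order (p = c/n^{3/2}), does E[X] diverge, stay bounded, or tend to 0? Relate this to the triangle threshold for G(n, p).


Number of potential triangles: C(248, 3) = 2511496.
Each occurs with probability p³ ≈ (0.00128)³ ≈ 2.09835e-09.
By linearity: E[X] = C(248, 3)·p³ ≈ 2511496 · 2.09835e-09 ≈ 0.005.
Since α = 3/2 > 1, p = c/n^{3/2} = o(1/n) is below the triangle threshold p ~ 1/n. Asymptotically E[X] ~ (c³/6)·n^{3(1−α)} = (5³/6)·n^{-1.5} → 0, so by Markov's inequality G has no triangles w.h.p.

E[X] ≈ 0.005; in regime p = Θ(1/n^{3/2}) E[X] tends to 0 (below the triangle threshold p ~ 1/n).


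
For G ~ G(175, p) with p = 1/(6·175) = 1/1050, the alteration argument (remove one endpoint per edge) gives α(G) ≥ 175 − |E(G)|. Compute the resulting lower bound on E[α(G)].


E[|E(G)|] = C(175, 2)·p = 15225 · (1/1050) = 29/2.
E[α(G)] ≥ n − E[|E(G)|] = 175 − 29/2 = 321/2.
Numerically: ≈ 160.500000.
(This is only a lower bound; the true E[α(G)] may be larger.)

E[α(G)] ≥ 321/2 ≈ 160.500000.


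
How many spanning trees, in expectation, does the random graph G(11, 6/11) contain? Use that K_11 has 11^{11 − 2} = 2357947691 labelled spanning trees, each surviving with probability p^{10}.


K_11 has 11^{11 − 2} = 2357947691 labelled spanning trees.
For each such spanning tree H, let X_H = 1 if all 10 edges of H are present in G. Then P[X_H = 1] = p^{10} = (6/11)^{10} = 60466176/25937424601.
By linearity of expectation: E[X] = Σ_H E[X_H] = 2357947691 · p^{10} = 2357947691 · 60466176/25937424601 = 60466176/11.
Numerically: E[X] ≈ 5.4969e+06.

E[X] = 2357947691 · (6/11)^{10} = 60466176/11 ≈ 5.4969e+06.


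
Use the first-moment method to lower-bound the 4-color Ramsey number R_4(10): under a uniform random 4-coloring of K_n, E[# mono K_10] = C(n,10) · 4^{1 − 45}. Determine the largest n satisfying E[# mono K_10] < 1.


We need C(n, 10) · 4^{1 − 45} < 1, i.e. C(n, 10) < 4^{45 − 1} = 309485009821345068724781056.
Check values of n near the boundary:
  n = 2019: C(2019, 10) = 303322949179835278009229628; 303322949179835278009229628 < 309485009821345068724781056? YES
  n = 2020: C(2020, 10) = 304832018578739931133653656; 304832018578739931133653656 < 309485009821345068724781056? YES
  n = 2021: C(2021, 10) = 306347841644770462864800616; 306347841644770462864800616 < 309485009821345068724781056? YES
  n = 2022: C(2022, 10) = 307870445231474093395937796; 307870445231474093395937796 < 309485009821345068724781056? YES
  n = 2023: C(2023, 10) = 309399856285778485315440716; 309399856285778485315440716 < 309485009821345068724781056? YES
  n = 2024: C(2024, 10) = 310936101848269937576192656; 310936101848269937576192656 < 309485009821345068724781056? NO
The largest n with C(n, 10) < 309485009821345068724781056 is n = 2023 (where E[X] = 77349964071444621328860179/77371252455336267181195264 ≈ 0.9997). Hence R_4(10) > 2023, i.e. R_4(10) ≥ 2024.

Largest n = 2023; hence R_4(10) > 2023.


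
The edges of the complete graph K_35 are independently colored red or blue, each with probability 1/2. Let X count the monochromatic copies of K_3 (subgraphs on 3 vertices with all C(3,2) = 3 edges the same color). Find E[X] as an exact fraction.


Let X = Σ_S X_S over the C(35, 3) = 6545 subsets S of size 3, where X_S = 1 if the K_3 on S is monochromatic.
For a fixed S, the K_3 on S has C(3, 2) = 3 edges. P[all 3 edges red] = (1/2)^3, and likewise for blue, so P[monochromatic] = 2·(1/2)^3 = 2^{1 − 3} = 1/4.
Summing: E[X] = C(35, 3) · 2^{1 − 3} = 6545 · 1/4 = 6545/4.
Numerically: E[X] ≈ 1636.250000.

E[X] = C(35,3)·2^(1−C(3,2)) = 6545/4 ≈ 1636.250000.


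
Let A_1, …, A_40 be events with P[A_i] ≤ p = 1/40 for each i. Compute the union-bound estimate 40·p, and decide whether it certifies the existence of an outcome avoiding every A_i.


Union bound: P[∪_{i=1}^{40} A_i] ≤ Σ_i P[A_i] ≤ 40·p = 40·(1/40) = 1.
Numerically: 1 ≈ 1.000000.
Is 1 < 1? NO.
Since the bound 1 is ≥ 1, the union bound is uninformative here; it does NOT by itself certify existence.

40·p = 1 ≈ 1.000000; existence NOT certified by the union bound.
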